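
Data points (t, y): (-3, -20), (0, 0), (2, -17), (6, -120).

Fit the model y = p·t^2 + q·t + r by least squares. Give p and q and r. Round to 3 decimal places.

p = -2.942, q = -2.300, r = -0.332

The normal equations are: 1393·p + 197·q + 49·r = -4568;  197·p + 49·q + 5·r = -694;  49·p + 5·q + 4·r = -157.
(Σt^2·t^2 = 1393, Σt^2·t = 197, Σt^2 = 49, Σt·t = 49, Σt = 5, Σ1 = 4, Σt^2·y = -4568, Σt·y = -694, Σy = -157.)
Solving the 3×3 system (Gaussian elimination) gives p = -30329/10308, q = -23711/10308, r = -285/859.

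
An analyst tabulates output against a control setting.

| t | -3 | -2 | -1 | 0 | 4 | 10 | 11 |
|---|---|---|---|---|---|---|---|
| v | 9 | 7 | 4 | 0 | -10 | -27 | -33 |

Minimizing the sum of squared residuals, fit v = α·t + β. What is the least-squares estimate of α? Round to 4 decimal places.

Sums needed: Σt·t = 251, Σt = 19, Σ1 = 7.
For Xᵀv: Σt·v = -718, Σv = -50.
Normal equations: [[251, 19]; [19, 7]]·[α, β]ᵀ = [-718, -50]ᵀ.
det = 251·7 − 19² = 1396.
α = ((-718)·7 − 19·(-50))/1396 = -1019/349; β = (251·(-50) − 19·(-718))/1396 = 273/349.

α = -2.9198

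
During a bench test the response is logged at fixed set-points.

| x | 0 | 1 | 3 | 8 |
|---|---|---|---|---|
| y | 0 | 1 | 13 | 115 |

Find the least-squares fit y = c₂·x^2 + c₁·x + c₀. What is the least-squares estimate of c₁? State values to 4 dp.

c₁ = -1.6981

The normal equations are: 4178·c₂ + 540·c₁ + 74·c₀ = 7478;  540·c₂ + 74·c₁ + 12·c₀ = 960;  74·c₂ + 12·c₁ + 4·c₀ = 129.
Inverting the 3×3 Gram matrix, [c₂, c₁, c₀]ᵀ = [11263/5618, -90/53, 1435/5618]ᵀ.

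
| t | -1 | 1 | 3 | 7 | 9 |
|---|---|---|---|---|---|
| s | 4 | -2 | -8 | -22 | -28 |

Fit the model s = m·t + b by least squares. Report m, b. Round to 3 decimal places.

Normal-equation sums: Σt·t = 141, Σt = 19, Σ1 = 5.
Right-hand side: Σt·s = -436, Σs = -56.
Eliminating b: 5·(row 1) − 19·(row 2) gives 344·m = 5·(-436) − 19·(-56) = -1116, so m = -279/86.
Then b = ((-56) − 19·(-279/86))/5 = 97/86.

m = -3.244, b = 1.128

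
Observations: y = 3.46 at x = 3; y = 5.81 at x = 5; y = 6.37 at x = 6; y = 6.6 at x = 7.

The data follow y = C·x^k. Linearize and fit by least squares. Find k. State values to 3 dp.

With ln yᵢ as the transformed response and ln xᵢ as the regressor:
XᵀX = [[10.7942, 6.4457]; [6.4457, 4]], rhs = [11.1853, 6.7395]ᵀ  (here Σln x = 6.4457, Σ(ln x)² = 10.7942, Σln y = 6.7395, Σln x·ln y = 11.1853).
Solving (det = 1.6295): k = 0.79787, ln C = 0.39917.

k = 0.798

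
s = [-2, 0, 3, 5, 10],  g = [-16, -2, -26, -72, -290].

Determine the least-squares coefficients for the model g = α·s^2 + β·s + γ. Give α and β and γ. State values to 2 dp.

MᵀM·[α, β, γ]ᵀ = Mᵀg reads: 10722·α + 1144·β + 138·γ = -31098;  1144·α + 138·β + 16·γ = -3306;  138·α + 16·β + 5·γ = -406.
Solving the 3×3 system (Gaussian elimination) gives α = -79271/26675, β = 24753/26675, γ = -11468/5335.

α = -2.97, β = 0.93, γ = -2.15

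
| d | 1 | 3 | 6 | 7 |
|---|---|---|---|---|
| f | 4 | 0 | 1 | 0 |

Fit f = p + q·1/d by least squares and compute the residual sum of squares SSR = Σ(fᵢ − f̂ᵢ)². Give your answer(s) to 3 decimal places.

Sums needed: Σ1 = 4, Σ1/d = 23/14, Σ1/d·1/d = 2045/1764.
Moment sums: Σf = 5, Σ1/d·f = 25/6.
Eliminating q: (2045/1764)·(row 1) − (23/14)·(row 2) gives (3419/1764)·p = (2045/1764)·5 − (23/14)·(25/6) = -925/882, so p = -1850/3419.
Then q = ((25/6) − (23/14)·(-1850/3419))/(2045/1764) = 14910/3419.
Residuals: 616/3419, -240/263, 2784/3419, -280/3419; SSR = 5248/3419.

SSR = 1.535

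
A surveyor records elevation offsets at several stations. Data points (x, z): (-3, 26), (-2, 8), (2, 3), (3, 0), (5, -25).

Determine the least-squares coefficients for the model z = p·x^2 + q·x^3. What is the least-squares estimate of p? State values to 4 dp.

p = 1.4115

Normal-equation sums: Σx^2·x^2 = 819, Σx^2·x^3 = 3125, Σx^3·x^3 = 17211.
And Σx^2·z = -347, Σx^3·z = -3867.
So AᵀA·[p, q]ᵀ = Aᵀz: [[819, 3125]; [3125, 17211]]·[p, q]ᵀ = [-347, -3867]ᵀ.
det = 819·17211 − 3125² = 4330184.
p = ((-347)·17211 − 3125·(-3867))/4330184 = 3056079/2165092; q = (819·(-3867) − 3125·(-347))/4330184 = -1041349/2165092.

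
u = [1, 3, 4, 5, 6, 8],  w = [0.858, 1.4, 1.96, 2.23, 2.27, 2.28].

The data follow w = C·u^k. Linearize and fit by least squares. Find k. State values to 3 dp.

k = 0.520

Taking logs, ln w = k·ln u + ln C, so regress ln w on ln u.
Sums: Σln u = 7.9655, Σ(ln u)² = 13.2535, Σln w = 3.3022, Σln u·ln w = 5.7760.
Normal system: [[13.2535, 7.9655]; [7.9655, 6]]·[k, ln C]ᵀ = [5.7760, 3.3022]ᵀ.
Solving (det = 16.0713): k = 0.51968, ln C = -0.13956.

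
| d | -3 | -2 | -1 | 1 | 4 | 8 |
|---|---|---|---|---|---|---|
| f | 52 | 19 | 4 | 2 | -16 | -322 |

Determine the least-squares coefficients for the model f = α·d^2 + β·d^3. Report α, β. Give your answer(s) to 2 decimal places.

α = 2.88, β = -0.99

Setting ∂/∂α … = 0 gives: 4451·α + 33517·β = -20314;  33517·α + 267035·β = -167446.
Determinant 4451·267035 − 33517² = 65183496.
α = ((-20314)·267035 − 33517·(-167446))/65183496 = 23467324/8147937; β = (4451·(-167446) − 33517·(-20314))/65183496 = -8054726/8147937.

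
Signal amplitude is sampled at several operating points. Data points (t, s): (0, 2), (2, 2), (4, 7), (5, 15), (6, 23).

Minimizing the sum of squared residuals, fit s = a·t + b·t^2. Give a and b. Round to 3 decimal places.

a = -1.290, b = 0.846

Sums needed: Σt·t = 81, Σt·t^2 = 413, Σt^2·t^2 = 2193.
For Aᵀs: Σt·s = 245, Σt^2·s = 1323.
So AᵀA·[a, b]ᵀ = Aᵀs: [[81, 413]; [413, 2193]]·[a, b]ᵀ = [245, 1323]ᵀ.
Eliminating b: 2193·(row 1) − 413·(row 2) gives 7064·a = 2193·245 − 413·1323 = -9114, so a = -4557/3532.
Then b = (1323 − 413·(-4557/3532))/2193 = 2989/3532.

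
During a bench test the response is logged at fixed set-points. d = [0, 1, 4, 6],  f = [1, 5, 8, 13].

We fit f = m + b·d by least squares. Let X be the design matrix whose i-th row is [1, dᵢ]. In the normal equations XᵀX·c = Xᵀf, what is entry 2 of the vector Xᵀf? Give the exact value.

Entry 2 ↔ basis d, so (Xᵀf)_{2} = Σᵢ (d)·fᵢ = (0)·(1) + (1)·(5) + (4)·(8) + (6)·(13) = 115.

115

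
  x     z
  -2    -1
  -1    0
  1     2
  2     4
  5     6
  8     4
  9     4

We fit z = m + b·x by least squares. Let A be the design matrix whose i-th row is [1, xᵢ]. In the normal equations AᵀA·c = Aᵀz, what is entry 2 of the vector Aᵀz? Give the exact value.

110

Entry 2 ↔ basis x, so (Aᵀz)_{2} = Σᵢ (x)·zᵢ = (-2)·(-1) + (-1)·(0) + (1)·(2) + (2)·(4) + (5)·(6) + (8)·(4) + (9)·(4) = 110.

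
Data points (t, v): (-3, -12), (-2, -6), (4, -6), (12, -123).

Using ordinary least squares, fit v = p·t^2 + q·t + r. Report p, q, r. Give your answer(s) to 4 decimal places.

p = -1.0338, q = 1.9394, r = 2.6299

Entries of XᵀX: Σt^2·t^2 = 21089, Σt^2·t = 1757, Σt^2 = 173, Σt·t = 173, Σt = 11, Σ1 = 4.
And Σt^2·v = -17940, Σt·v = -1452, Σv = -147.
Solving the 3×3 system (Gaussian elimination) gives p = -9871/9548, q = 18517/9548, r = 405/154.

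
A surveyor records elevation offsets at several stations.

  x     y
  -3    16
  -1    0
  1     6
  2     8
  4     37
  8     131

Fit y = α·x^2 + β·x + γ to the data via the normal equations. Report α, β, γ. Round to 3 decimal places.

Normal-equation sums: Σx^2·x^2 = 4451, Σx^2·x = 557, Σx^2 = 95, Σx·x = 95, Σx = 11, Σ1 = 6.
And Σx^2·y = 9158, Σx·y = 1170, Σy = 198.
Normal equations: [[4451, 557, 95]; [557, 95, 11]; [95, 11, 6]]·[α, β, γ]ᵀ = [9158, 1170, 198]ᵀ.
Inverting the 3×3 Gram matrix, [α, β, γ]ᵀ = [106331/55470, 54217/55470, 7923/9245]ᵀ.

α = 1.917, β = 0.977, γ = 0.857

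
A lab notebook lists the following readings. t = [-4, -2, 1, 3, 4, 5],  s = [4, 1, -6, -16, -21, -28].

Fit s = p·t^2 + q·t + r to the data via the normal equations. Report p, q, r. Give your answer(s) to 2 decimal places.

Entries of XᵀX: Σt^2·t^2 = 1235, Σt^2·t = 145, Σt^2 = 71, Σt·t = 71, Σt = 7, Σ1 = 6.
And Σt^2·s = -1118, Σt·s = -296, Σs = -66.
XᵀX·[p, q, r]ᵀ = Xᵀs becomes [[1235, 145, 71]; [145, 71, 7]; [71, 7, 6]]·[p, q, r]ᵀ = [-1118, -296, -66]ᵀ.
Inverting the 3×3 Gram matrix, [p, q, r]ᵀ = [-22681/62832, -196555/62832, -2931/952]ᵀ.

p = -0.36, q = -3.13, r = -3.08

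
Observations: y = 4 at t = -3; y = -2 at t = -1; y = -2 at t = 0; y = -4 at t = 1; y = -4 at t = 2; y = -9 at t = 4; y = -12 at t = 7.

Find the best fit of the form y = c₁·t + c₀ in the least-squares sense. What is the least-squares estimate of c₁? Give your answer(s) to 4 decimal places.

Compute the Gram sums: Σt·t = 80, Σt = 10, Σ1 = 7.
Moment sums: Σt·y = -142, Σy = -29.
Normal equations: [[80, 10]; [10, 7]]·[c₁, c₀]ᵀ = [-142, -29]ᵀ.
Determinant 80·7 − 10² = 460.
c₁ = ((-142)·7 − 10·(-29))/460 = -176/115; c₀ = (80·(-29) − 10·(-142))/460 = -45/23.

c₁ = -1.5304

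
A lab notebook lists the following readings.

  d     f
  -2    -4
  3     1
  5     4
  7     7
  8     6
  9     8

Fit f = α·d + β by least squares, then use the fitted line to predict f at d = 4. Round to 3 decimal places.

Entries of XᵀX: Σd·d = 232, Σd = 30, Σ1 = 6.
Moment sums: Σd·f = 200, Σf = 22.
Δ = 232·6 − 30² = 492.
α = (200·6 − 30·22)/492 = 45/41; β = (232·22 − 30·200)/492 = -224/123.
At d = 4: f̂ = (45/41)·(4) + (-224/123)·(1) = 316/123.

f̂ = 2.569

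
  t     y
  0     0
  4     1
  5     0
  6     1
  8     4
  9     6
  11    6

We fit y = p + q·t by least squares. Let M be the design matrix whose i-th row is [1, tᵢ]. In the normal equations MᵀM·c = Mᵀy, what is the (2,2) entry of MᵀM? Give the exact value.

Row 2 ↔ basis t, column 2 ↔ basis t, so (MᵀM)_{2,2} = Σᵢ (t)·(t) = (0)·(0) + (4)·(4) + (5)·(5) + (6)·(6) + (8)·(8) + (9)·(9) + (11)·(11) = 343.

343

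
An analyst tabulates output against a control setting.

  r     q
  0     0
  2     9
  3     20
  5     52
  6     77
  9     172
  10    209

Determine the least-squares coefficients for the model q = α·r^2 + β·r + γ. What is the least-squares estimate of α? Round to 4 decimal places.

The normal system XᵀX·[α, β, γ]ᵀ = Xᵀq is [[18579, 2105, 255]; [2105, 255, 35]; [255, 35, 7]]·[α, β, γ]ᵀ = [39120, 4438, 539]ᵀ.
Row-reducing yields α = 78477/37994, β = 67977/189970, γ = -622/18997.

α = 2.0655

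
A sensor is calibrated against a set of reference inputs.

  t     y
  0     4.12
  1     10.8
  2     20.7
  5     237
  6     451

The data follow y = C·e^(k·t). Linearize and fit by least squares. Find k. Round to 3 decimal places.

Let Y = ln y. Fitting Y = k·t + ln C by least squares:
XᵀX = [[66.0000, 14.0000]; [14.0000, 5]], rhs = [72.4489, 18.4051]ᵀ  (here Σt = 14.0000, Σ(t)² = 66.0000, Σln y = 18.4051, Σt·ln y = 72.4489).
Δ = 66.0000·5 − (14.0000)² = 134.0000; k = (72.4489·5 − 14.0000·18.4051)/134.0000 = 0.78040, ln C = (66.0000·18.4051 − 14.0000·72.4489)/134.0000 = 1.49589.

k = 0.780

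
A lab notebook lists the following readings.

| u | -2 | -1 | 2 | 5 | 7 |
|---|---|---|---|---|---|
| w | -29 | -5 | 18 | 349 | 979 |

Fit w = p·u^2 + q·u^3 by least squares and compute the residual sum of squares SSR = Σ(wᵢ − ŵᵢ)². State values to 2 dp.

Normal-equation sums: Σu^2·u^2 = 3059, Σu^2·u^3 = 19931, Σu^3·u^3 = 133403.
Right-hand side: Σu^2·w = 56647, Σu^3·w = 379803.
det = 3059·133403 − 19931² = 10835016.
p = (56647·133403 − 19931·379803)/10835016 = -3243463/2708754; q = (3059·379803 − 19931·56647)/10835016 = 431395/142566.
Residuals: -1329/451459, -1051901/1354377, -1920308/1354377, 939298/1354377, -100227/451459; SSR = 4257887/1354377.

SSR = 3.14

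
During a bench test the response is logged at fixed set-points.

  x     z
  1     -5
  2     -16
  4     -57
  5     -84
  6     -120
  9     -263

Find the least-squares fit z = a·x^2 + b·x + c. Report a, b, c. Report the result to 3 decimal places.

a = -3.069, b = -1.512, c = -0.654

With design matrix M, MᵀM = [[8755, 1143, 163]; [1143, 163, 27]; [163, 27, 6]] and Mᵀz = [-28704, -3772, -545]ᵀ.
Row-reducing yields a = -27329/8905, b = -1036/685, c = -5827/8905.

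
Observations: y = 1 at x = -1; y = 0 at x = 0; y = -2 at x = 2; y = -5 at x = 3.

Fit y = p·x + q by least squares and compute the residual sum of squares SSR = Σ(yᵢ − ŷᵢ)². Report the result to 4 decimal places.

Compute the Gram sums: Σx·x = 14, Σx = 4, Σ1 = 4.
And Σx·y = -20, Σy = -6.
Δ = 14·4 − 4² = 40.
p = ((-20)·4 − 4·(-6))/40 = -7/5; q = (14·(-6) − 4·(-20))/40 = -1/10.
Residuals: -3/10, 1/10, 9/10, -7/10; SSR = 7/5.

SSR = 1.4000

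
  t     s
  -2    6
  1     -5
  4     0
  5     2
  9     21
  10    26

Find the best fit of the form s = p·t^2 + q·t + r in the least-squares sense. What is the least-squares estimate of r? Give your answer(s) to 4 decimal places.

r = -0.8718

Entries of MᵀM: Σt^2·t^2 = 17459, Σt^2·t = 1911, Σt^2 = 227, Σt·t = 227, Σt = 27, Σ1 = 6.
Moment sums: Σt^2·s = 4370, Σt·s = 442, Σs = 50.
So MᵀM·[p, q, r]ᵀ = Mᵀs: [[17459, 1911, 227]; [1911, 227, 27]; [227, 27, 6]]·[p, q, r]ᵀ = [4370, 442, 50]ᵀ.
Row-reducing yields p = 51332/108497, q = -209630/108497, r = -94584/108497.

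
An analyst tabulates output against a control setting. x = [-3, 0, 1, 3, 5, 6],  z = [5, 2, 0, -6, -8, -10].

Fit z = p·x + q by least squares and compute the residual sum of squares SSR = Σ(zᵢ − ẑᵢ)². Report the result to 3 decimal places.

SSR = 5.815

Compute the Gram sums: Σx·x = 80, Σx = 12, Σ1 = 6.
For Mᵀz: Σx·z = -133, Σz = -17.
Eliminating q: 6·(row 1) − 12·(row 2) gives 336·p = 6·(-133) − 12·(-17) = -594, so p = -99/56.
Then q = ((-17) − 12·(-99/56))/6 = 59/84.
Residuals: -169/168, 109/84, 179/168, -235/168, 23/168, -2/21; SSR = 977/168.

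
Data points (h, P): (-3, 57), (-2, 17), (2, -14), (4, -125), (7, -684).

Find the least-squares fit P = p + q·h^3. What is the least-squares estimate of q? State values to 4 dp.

The normal system MᵀM·[p, q]ᵀ = MᵀP is [[5, 380]; [380, 122602]]·[p, q]ᵀ = [-749, -244399]ᵀ.
Determinant 5·122602 − 380² = 468610.
p = ((-749)·122602 − 380·(-244399))/468610 = 521361/234305; q = (5·(-244399) − 380·(-749))/468610 = -187475/93722.

q = -2.0003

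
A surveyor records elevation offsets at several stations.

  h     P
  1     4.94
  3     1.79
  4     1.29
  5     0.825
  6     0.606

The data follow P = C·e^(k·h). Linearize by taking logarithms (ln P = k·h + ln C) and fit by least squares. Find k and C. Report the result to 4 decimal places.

k = -0.4203, C = 6.9956

With ln Pᵢ as the transformed response and hᵢ as the regressor:
Σh = 19.0000, Σ(h)² = 87.0000, Σln P = 1.7410, Σh·ln P = 0.3955.
Equations: 87.0000·k + 19.0000·ln C = 0.3955;  19.0000·k + 5·ln C = 1.7410.
Solving (det = 74.0000): k = -0.42029, ln C = 1.94528, so C = exp(1.94528) = 6.99562.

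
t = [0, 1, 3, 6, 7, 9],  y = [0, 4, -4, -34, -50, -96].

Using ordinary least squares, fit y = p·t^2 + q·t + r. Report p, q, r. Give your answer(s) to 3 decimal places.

From the data, Σt^2·t^2 = 10340, Σt^2·t = 1316, Σt^2 = 176, Σt·t = 176, Σt = 26, Σ1 = 6.
Right-hand side: Σt^2·y = -11482, Σt·y = -1426, Σy = -180.
Normal equations: [[10340, 1316, 176]; [1316, 176, 26]; [176, 26, 6]]·[p, q, r]ᵀ = [-11482, -1426, -180]ᵀ.
Row-reducing yields p = -589/362, q = 3634/905, r = 296/905.

p = -1.627, q = 4.015, r = 0.327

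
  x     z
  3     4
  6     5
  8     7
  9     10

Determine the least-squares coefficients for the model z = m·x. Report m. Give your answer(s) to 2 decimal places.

m = 0.99

Sums needed: Σx·x = 190.
Right-hand side: Σx·z = 188.
Hence m = 188 / 190 ≈ 0.989474.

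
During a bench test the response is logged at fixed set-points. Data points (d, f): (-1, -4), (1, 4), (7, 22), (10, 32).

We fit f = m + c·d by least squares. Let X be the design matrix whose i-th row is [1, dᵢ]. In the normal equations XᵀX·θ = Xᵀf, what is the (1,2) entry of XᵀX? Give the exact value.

Row 1 ↔ basis 1, column 2 ↔ basis d, so (XᵀX)_{1,2} = Σᵢ d = (1)·(-1) + (1)·(1) + (1)·(7) + (1)·(10) = 17.

17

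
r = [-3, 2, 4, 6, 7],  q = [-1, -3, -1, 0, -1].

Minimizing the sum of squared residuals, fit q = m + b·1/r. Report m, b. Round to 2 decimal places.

m = -0.93, b = -1.88

Forming AᵀA = [[5, 61/84]; [61/84, 3329/7056]] and Aᵀq = [-6, -131/84]ᵀ gives AᵀA·[m, b]ᵀ = Aᵀq.
det = 5·(3329/7056) − (61/84)² = 359/196.
m = ((-6)·(3329/7056) − (61/84)·(-131/84))/(359/196) = -11983/12924; b = (5·(-131/84) − (61/84)·(-6))/(359/196) = -2023/1077.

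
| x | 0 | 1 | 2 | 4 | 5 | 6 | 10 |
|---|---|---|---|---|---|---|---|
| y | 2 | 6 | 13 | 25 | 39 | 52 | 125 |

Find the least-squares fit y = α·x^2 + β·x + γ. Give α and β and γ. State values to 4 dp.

α = 1.0162, β = 2.0552, γ = 2.7857

Sums needed: Σx^2·x^2 = 12194, Σx^2·x = 1414, Σx^2 = 182, Σx·x = 182, Σx = 28, Σ1 = 7.
For Aᵀy: Σx^2·y = 15805, Σx·y = 1889, Σy = 262.
AᵀA·[α, β, γ]ᵀ = Aᵀy becomes [[12194, 1414, 182]; [1414, 182, 28]; [182, 28, 7]]·[α, β, γ]ᵀ = [15805, 1889, 262]ᵀ.
Row-reducing yields α = 313/308, β = 633/308, γ = 39/14.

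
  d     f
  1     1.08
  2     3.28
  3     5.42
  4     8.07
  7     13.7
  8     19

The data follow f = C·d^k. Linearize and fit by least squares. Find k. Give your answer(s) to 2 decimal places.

k = 1.32

Let Y = ln f. Fitting Y = k·ln d + ln C by least squares:
AᵀA = [[11.7199, 7.2034]; [7.2034, 6]], rhs = [16.7909, 10.6049]ᵀ  (here Σln d = 7.2034, Σ(ln d)² = 11.7199, Σln f = 10.6049, Σln d·ln f = 16.7909).
Solving (det = 18.4301): k = 1.32143, ln C = 0.18101.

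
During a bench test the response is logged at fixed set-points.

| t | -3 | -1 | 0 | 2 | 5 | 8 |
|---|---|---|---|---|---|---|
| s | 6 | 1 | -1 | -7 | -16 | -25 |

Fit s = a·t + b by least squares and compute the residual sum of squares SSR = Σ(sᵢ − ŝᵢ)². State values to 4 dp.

SSR = 1.6137

Normal-equation sums: Σt·t = 103, Σt = 11, Σ1 = 6.
And Σt·s = -313, Σs = -42.
MᵀM·[a, b]ᵀ = Mᵀs becomes [[103, 11]; [11, 6]]·[a, b]ᵀ = [-313, -42]ᵀ.
Eliminating b: 6·(row 1) − 11·(row 2) gives 497·a = 6·(-313) − 11·(-42) = -1416, so a = -1416/497.
Then b = ((-42) − 11·(-1416/497))/6 = -883/497.
Residuals: -383/497, -36/497, 386/497, 236/497, 11/497, -214/497; SSR = 802/497.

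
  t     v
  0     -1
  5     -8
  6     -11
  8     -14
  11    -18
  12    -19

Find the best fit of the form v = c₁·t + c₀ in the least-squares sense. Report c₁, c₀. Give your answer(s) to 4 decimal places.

c₁ = -1.5313, c₀ = -1.1146

Entries of XᵀX: Σt·t = 390, Σt = 42, Σ1 = 6.
And Σt·v = -644, Σv = -71.
XᵀX·[c₁, c₀]ᵀ = Xᵀv becomes [[390, 42]; [42, 6]]·[c₁, c₀]ᵀ = [-644, -71]ᵀ.
Eliminating c₀: 6·(row 1) − 42·(row 2) gives 576·c₁ = 6·(-644) − 42·(-71) = -882, so c₁ = -49/32.
Then c₀ = ((-71) − 42·(-49/32))/6 = -107/96.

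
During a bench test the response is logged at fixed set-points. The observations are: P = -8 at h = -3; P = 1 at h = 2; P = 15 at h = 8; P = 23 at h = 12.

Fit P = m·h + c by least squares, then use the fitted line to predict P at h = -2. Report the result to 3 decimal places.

From the data, Σh·h = 221, Σh = 19, Σ1 = 4.
For AᵀP: Σh·P = 422, ΣP = 31.
AᵀA·[m, c]ᵀ = AᵀP becomes [[221, 19]; [19, 4]]·[m, c]ᵀ = [422, 31]ᵀ.
det = 221·4 − 19² = 523.
m = (422·4 − 19·31)/523 = 1099/523; c = (221·31 − 19·422)/523 = -1167/523.
At h = -2: P̂ = (1099/523)·(-2) + (-1167/523)·(1) = -3365/523.

P̂ = -6.434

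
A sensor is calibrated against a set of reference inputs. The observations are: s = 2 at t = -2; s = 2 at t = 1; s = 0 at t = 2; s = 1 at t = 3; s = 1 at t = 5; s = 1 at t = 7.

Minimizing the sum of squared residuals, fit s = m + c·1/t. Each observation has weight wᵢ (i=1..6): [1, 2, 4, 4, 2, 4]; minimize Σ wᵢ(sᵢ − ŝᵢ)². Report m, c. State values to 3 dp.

m = 0.970, c = -0.085

XᵀWX·[m, c]ᵀ = XᵀWs reads: 17·m + (1219/210)·c = 16;  (1219/210)·m + (170053/44100)·c = 557/105.
Eliminating c: (170053/44100)·(row 1) − (1219/210)·(row 2) gives (70247/2205)·m = (170053/44100)·16 − (1219/210)·(557/105) = 227147/7350, so m = 681441/702470.
Then c = ((557/105) − (1219/210)·(681441/702470))/(170053/44100) = -5943/70247.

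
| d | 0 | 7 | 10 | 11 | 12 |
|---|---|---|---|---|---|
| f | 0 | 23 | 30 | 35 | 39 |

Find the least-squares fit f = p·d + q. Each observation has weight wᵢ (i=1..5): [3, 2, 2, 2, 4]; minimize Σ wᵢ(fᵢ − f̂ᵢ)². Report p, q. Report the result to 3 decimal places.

Sums needed: Σwᵢ·d·d = 1116, Σwᵢ·d = 104, Σwᵢ·1 = 13.
Right-hand side: Σwᵢ·d·f = 3564, Σwᵢ·f = 332.
AᵀWA·[p, q]ᵀ = AᵀWf becomes [[1116, 104]; [104, 13]]·[p, q]ᵀ = [3564, 332]ᵀ.
Eliminating q: 13·(row 1) − 104·(row 2) gives 3692·p = 13·3564 − 104·332 = 11804, so p = 227/71.
Then q = (332 − 104·(227/71))/13 = -36/923.

p = 3.197, q = -0.039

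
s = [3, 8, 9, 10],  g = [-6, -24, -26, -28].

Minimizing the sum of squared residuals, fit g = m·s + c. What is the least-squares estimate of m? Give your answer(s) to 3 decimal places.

Setting ∂/∂m … = 0 gives: 254·m + 30·c = -724;  30·m + 4·c = -84.
Δ = 254·4 − 30² = 116.
m = ((-724)·4 − 30·(-84))/116 = -94/29; c = (254·(-84) − 30·(-724))/116 = 96/29.

m = -3.241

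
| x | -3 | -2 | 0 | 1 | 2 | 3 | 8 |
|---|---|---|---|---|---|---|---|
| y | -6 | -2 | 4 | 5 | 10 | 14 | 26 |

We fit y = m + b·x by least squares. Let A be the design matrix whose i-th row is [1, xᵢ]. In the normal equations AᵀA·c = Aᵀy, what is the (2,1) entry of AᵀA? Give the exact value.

9

Row 2 ↔ basis x, column 1 ↔ basis 1, so (AᵀA)_{2,1} = Σᵢ x = (-3)·(1) + (-2)·(1) + (0)·(1) + (1)·(1) + (2)·(1) + (3)·(1) + (8)·(1) = 9.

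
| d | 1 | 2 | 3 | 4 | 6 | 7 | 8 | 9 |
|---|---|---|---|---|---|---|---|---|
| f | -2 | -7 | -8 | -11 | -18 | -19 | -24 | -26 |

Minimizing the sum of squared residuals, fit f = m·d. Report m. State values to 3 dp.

m = -2.888

From the data, Σd·d = 260.
Right-hand side: Σd·f = -751.
MᵀM·[m]ᵀ = Mᵀf becomes [[260]]·[m]ᵀ = [-751]ᵀ.
Hence m = -751 / 260 ≈ -2.88846.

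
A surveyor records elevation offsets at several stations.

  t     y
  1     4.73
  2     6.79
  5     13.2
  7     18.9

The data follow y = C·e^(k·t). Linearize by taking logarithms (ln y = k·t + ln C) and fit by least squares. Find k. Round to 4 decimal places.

Taking logs, ln y = k·t + ln C, so regress ln y on t.
Σt = 15.0000, Σ(t)² = 79.0000, Σln y = 8.9888, Σt·ln y = 38.8600.
Equations: 79.0000·k + 15.0000·ln C = 38.8600;  15.0000·k + 4·ln C = 8.9888.
Δ = 79.0000·4 − (15.0000)² = 91.0000; k = (38.8600·4 − 15.0000·8.9888)/91.0000 = 0.22647, ln C = (79.0000·8.9888 − 15.0000·38.8600)/91.0000 = 1.39792.

k = 0.2265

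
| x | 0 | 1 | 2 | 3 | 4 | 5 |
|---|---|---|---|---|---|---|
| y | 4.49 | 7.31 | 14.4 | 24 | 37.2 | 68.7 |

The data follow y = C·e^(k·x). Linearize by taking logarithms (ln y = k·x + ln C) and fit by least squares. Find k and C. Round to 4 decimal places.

With ln yᵢ as the transformed response and xᵢ as the regressor:
AᵀA = [[55.0000, 15.0000]; [15.0000, 6]], rhs = [52.4718, 17.1824]ᵀ  (here Σx = 15.0000, Σ(x)² = 55.0000, Σln y = 17.1824, Σx·ln y = 52.4718).
Slope k = (n·Σx·ln y − Σx·Σln y)/(n·Σ(x)² − (Σx)²) = (6·52.4718 − 15.0000·17.1824)/105.0000 = 0.54376; ln C = (Σln y − k·Σx)/n = 1.50435, so C = exp(1.50435) = 4.50121.

k = 0.5438, C = 4.5012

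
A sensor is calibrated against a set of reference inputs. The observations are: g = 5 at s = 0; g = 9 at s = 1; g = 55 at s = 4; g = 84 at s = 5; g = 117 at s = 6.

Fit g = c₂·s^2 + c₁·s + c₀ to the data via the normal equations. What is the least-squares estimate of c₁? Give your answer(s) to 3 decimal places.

c₁ = 0.481

From the data, Σs^2·s^2 = 2178, Σs^2·s = 406, Σs^2 = 78, Σs·s = 78, Σs = 16, Σ1 = 5.
For Aᵀg: Σs^2·g = 7201, Σs·g = 1351, Σg = 270.
Normal equations: [[2178, 406, 78]; [406, 78, 16]; [78, 16, 5]]·[c₂, c₁, c₀]ᵀ = [7201, 1351, 270]ᵀ.
Inverting the 3×3 Gram matrix, [c₂, c₁, c₀]ᵀ = [4923/1624, 781/1624, 4199/812]ᵀ.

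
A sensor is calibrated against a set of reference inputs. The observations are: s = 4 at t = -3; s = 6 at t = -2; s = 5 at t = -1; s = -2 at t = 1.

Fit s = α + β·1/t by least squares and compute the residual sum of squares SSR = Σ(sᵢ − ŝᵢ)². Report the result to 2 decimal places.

Entries of AᵀA: Σ1 = 4, Σ1/t = -5/6, Σ1/t·1/t = 85/36.
Right-hand side: Σs = 13, Σ1/t·s = -34/3.
Normal equations: [[4, -5/6]; [-5/6, 85/36]]·[α, β]ᵀ = [13, -34/3]ᵀ.
det = 4·(85/36) − (-5/6)² = 35/4.
α = (13·(85/36) − (-5/6)·(-34/3))/(35/4) = 17/7; β = (4·(-34/3) − (-5/6)·13)/(35/4) = -138/35.
Residuals: 9/35, 8/5, -48/35, -17/35; SSR = 166/35.

SSR = 4.74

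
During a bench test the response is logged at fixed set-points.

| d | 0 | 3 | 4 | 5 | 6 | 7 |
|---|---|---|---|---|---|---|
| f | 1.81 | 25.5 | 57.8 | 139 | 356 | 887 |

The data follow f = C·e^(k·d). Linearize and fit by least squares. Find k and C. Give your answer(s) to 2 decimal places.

k = 0.88, C = 1.77

Linearized form: ln f = k·d + ln C. From the 6 transformed points,
XᵀX = [[135.0000, 25.0000]; [25.0000, 6]], rhs = [133.3809, 25.4862]ᵀ  (here Σd = 25.0000, Σ(d)² = 135.0000, Σln f = 25.4862, Σd·ln f = 133.3809).
Solving (det = 185.0000): k = 0.88178, ln C = 0.57363, so C = exp(0.57363) = 1.77470.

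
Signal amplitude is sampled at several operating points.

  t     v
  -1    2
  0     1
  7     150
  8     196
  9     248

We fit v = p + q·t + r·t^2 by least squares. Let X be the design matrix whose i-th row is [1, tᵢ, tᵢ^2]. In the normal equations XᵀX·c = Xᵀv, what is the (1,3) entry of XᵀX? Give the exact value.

195

Row 1 ↔ basis 1, column 3 ↔ basis t^2, so (XᵀX)_{1,3} = Σᵢ t^2 = (1)·(1) + (1)·(0) + (1)·(49) + (1)·(64) + (1)·(81) = 195.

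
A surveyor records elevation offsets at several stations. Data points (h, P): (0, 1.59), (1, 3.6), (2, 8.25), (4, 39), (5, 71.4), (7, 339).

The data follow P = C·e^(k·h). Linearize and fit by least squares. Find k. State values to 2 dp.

Taking logs, ln P = k·h + ln C, so regress ln P on h.
Σh = 19.0000, Σ(h)² = 95.0000, Σln P = 17.6127, Σh·ln P = 82.2791.
Equations: 95.0000·k + 19.0000·ln C = 82.2791;  19.0000·k + 6·ln C = 17.6127.
Solving (det = 209.0000): k = 0.76092, ln C = 0.52587.

k = 0.76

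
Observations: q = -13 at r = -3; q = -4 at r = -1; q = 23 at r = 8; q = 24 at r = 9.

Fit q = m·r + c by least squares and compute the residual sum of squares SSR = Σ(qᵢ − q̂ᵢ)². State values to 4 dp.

SSR = 6.2838

Forming XᵀX = [[155, 13]; [13, 4]] and Xᵀq = [443, 30]ᵀ gives XᵀX·[m, c]ᵀ = Xᵀq.
Eliminating c: 4·(row 1) − 13·(row 2) gives 451·m = 4·443 − 13·30 = 1382, so m = 1382/451.
Then c = (30 − 13·(1382/451))/4 = -1109/451.
Residuals: -608/451, 687/451, 426/451, -505/451; SSR = 2834/451.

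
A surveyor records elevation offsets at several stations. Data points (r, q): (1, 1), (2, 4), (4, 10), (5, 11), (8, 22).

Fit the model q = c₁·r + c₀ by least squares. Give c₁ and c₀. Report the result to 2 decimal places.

c₁ = 2.93, c₀ = -2.13

AᵀA·[c₁, c₀]ᵀ = Aᵀq reads: 110·c₁ + 20·c₀ = 280;  20·c₁ + 5·c₀ = 48.
(Σr·r = 110, Σr = 20, Σ1 = 5, Σr·q = 280, Σq = 48.)
Eliminating c₀: 5·(row 1) − 20·(row 2) gives 150·c₁ = 5·280 − 20·48 = 440, so c₁ = 44/15.
Then c₀ = (48 − 20·(44/15))/5 = -32/15.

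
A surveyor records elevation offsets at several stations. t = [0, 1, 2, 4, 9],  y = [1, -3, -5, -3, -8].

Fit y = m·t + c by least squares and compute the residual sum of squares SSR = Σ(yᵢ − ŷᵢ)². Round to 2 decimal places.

Normal-equation sums: Σt·t = 102, Σt = 16, Σ1 = 5.
Right-hand side: Σt·y = -97, Σy = -18.
Normal equations: [[102, 16]; [16, 5]]·[m, c]ᵀ = [-97, -18]ᵀ.
Determinant 102·5 − 16² = 254.
m = ((-97)·5 − 16·(-18))/254 = -197/254; c = (102·(-18) − 16·(-97))/254 = -142/127.
Residuals: 269/127, -281/254, -296/127, 155/127, 25/254; SSR = 3211/254.

SSR = 12.64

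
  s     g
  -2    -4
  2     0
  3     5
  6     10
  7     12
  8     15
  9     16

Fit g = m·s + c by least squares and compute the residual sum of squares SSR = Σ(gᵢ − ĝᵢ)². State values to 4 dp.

Sums needed: Σs·s = 247, Σs = 33, Σ1 = 7.
Right-hand side: Σs·g = 431, Σg = 54.
So AᵀA·[m, c]ᵀ = Aᵀg: [[247, 33]; [33, 7]]·[m, c]ᵀ = [431, 54]ᵀ.
Δ = 247·7 − 33² = 640.
m = (431·7 − 33·54)/640 = 247/128; c = (247·54 − 33·431)/640 = -177/128.
Residuals: 159/128, -317/128, 19/32, -25/128, -1/8, 121/128, 1/64; SSR = 1149/128.

SSR = 8.9766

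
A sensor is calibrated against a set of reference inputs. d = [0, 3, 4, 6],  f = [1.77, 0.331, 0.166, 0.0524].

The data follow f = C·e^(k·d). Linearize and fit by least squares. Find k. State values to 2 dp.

k = -0.59

Taking logs, ln f = k·d + ln C, so regress ln f on d.
Σd = 13.0000, Σ(d)² = 61.0000, Σln f = -5.2793, Σd·ln f = -28.1931.
Equations: 61.0000·k + 13.0000·ln C = -28.1931;  13.0000·k + 4·ln C = -5.2793.
Slope k = (n·Σd·ln f − Σd·Σln f)/(n·Σ(d)² − (Σd)²) = (4·-28.1931 − 13.0000·-5.2793)/75.0000 = -0.58856; ln C = (Σln f − k·Σd)/n = 0.59299.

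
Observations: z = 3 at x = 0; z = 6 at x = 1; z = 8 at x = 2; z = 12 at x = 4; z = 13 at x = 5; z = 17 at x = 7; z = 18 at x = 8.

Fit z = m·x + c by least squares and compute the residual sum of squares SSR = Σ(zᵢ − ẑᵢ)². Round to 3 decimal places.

SSR = 2.044

With design matrix A, AᵀA = [[159, 27]; [27, 7]] and Aᵀz = [398, 77]ᵀ.
Δ = 159·7 − 27² = 384.
m = (398·7 − 27·77)/384 = 707/384; c = (159·77 − 27·398)/384 = 499/128.
Residuals: -115/128, 25/96, 161/384, 283/384, -5/48, 41/192, -241/384; SSR = 785/384.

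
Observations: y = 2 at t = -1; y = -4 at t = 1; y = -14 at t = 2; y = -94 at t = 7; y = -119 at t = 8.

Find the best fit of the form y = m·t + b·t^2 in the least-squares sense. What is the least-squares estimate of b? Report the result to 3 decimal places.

MᵀM·[m, b]ᵀ = Mᵀy reads: 119·m + 863·b = -1644;  863·m + 6515·b = -12280.
det = 119·6515 − 863² = 30516.
m = ((-1644)·6515 − 863·(-12280))/30516 = -28255/7629; b = (119·(-12280) − 863·(-1644))/30516 = -10637/7629.

b = -1.394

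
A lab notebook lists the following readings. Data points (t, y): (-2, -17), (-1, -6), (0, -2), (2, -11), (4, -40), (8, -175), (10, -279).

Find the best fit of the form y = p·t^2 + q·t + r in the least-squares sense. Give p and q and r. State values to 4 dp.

p = -2.9655, q = 1.9622, r = -1.5320

From the data, Σt^2·t^2 = 14385, Σt^2·t = 1575, Σt^2 = 189, Σt·t = 189, Σt = 21, Σ1 = 7.
And Σt^2·y = -39858, Σt·y = -4332, Σy = -530.
So AᵀA·[p, q, r]ᵀ = Aᵀy: [[14385, 1575, 189]; [1575, 189, 21]; [189, 21, 7]]·[p, q, r]ᵀ = [-39858, -4332, -530]ᵀ.
Row-reducing yields p = -86/29, q = 1195/609, r = -311/203.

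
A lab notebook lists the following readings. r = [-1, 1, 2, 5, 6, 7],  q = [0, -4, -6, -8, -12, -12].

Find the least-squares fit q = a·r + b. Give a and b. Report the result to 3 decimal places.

From the data, Σr·r = 116, Σr = 20, Σ1 = 6.
For Aᵀq: Σr·q = -212, Σq = -42.
AᵀA·[a, b]ᵀ = Aᵀq becomes [[116, 20]; [20, 6]]·[a, b]ᵀ = [-212, -42]ᵀ.
Eliminating b: 6·(row 1) − 20·(row 2) gives 296·a = 6·(-212) − 20·(-42) = -432, so a = -54/37.
Then b = ((-42) − 20·(-54/37))/6 = -79/37.

a = -1.459, b = -2.135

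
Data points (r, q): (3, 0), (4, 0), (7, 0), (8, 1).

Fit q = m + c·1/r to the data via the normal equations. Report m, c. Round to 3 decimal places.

Sums needed: Σ1 = 4, Σ1/r = 143/168, Σ1/r·1/r = 5917/28224.
Moment sums: Σq = 1, Σ1/r·q = 1/8.
Δ = 4·(5917/28224) − (143/168)² = 1073/9408.
m = (1·(5917/28224) − (143/168)·(1/8))/(1073/9408) = 2914/3219; c = (4·(1/8) − (143/168)·1)/(1073/9408) = -3304/1073.

m = 0.905, c = -3.079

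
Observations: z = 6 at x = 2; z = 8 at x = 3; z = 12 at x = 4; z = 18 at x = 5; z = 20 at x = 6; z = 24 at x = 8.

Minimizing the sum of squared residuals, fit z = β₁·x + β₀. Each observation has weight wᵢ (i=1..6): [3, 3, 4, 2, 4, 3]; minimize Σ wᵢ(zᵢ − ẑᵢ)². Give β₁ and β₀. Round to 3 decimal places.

β₁ = 3.242, β₀ = -0.556

AᵀWA·[β₁, β₀]ᵀ = AᵀWz reads: 489·β₁ + 89·β₀ = 1536;  89·β₁ + 19·β₀ = 278.
Determinant 489·19 − 89² = 1370.
β₁ = (1536·19 − 89·278)/1370 = 2221/685; β₀ = (489·278 − 89·1536)/1370 = -381/685.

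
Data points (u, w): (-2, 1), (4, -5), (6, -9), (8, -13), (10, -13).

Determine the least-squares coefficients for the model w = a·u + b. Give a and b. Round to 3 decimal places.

Normal-equation sums: Σu·u = 220, Σu = 26, Σ1 = 5.
Right-hand side: Σu·w = -310, Σw = -39.
AᵀA·[a, b]ᵀ = Aᵀw becomes [[220, 26]; [26, 5]]·[a, b]ᵀ = [-310, -39]ᵀ.
Δ = 220·5 − 26² = 424.
a = ((-310)·5 − 26·(-39))/424 = -67/53; b = (220·(-39) − 26·(-310))/424 = -65/53.

a = -1.264, b = -1.226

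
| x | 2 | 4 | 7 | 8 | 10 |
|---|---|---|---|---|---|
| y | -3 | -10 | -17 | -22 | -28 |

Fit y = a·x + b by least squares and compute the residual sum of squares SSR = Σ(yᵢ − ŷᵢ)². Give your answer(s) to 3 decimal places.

From the data, Σx·x = 233, Σx = 31, Σ1 = 5.
Right-hand side: Σx·y = -621, Σy = -80.
So MᵀM·[a, b]ᵀ = Mᵀy: [[233, 31]; [31, 5]]·[a, b]ᵀ = [-621, -80]ᵀ.
Eliminating b: 5·(row 1) − 31·(row 2) gives 204·a = 5·(-621) − 31·(-80) = -625, so a = -625/204.
Then b = ((-80) − 31·(-625/204))/5 = 611/204.
Residuals: 9/68, -151/204, 74/51, -33/68, -73/204; SSR = 619/204.

SSR = 3.034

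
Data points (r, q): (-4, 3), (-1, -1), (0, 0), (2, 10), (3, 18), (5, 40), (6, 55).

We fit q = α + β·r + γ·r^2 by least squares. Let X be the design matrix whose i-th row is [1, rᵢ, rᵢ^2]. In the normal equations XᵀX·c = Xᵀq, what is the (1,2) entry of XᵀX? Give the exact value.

11

Row 1 ↔ basis 1, column 2 ↔ basis r, so (XᵀX)_{1,2} = Σᵢ r = (1)·(-4) + (1)·(-1) + (1)·(0) + (1)·(2) + (1)·(3) + (1)·(5) + (1)·(6) = 11.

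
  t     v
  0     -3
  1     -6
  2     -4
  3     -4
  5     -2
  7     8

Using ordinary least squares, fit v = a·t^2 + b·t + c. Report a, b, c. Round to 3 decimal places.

Sums needed: Σt^2·t^2 = 3124, Σt^2·t = 504, Σt^2 = 88, Σt·t = 88, Σt = 18, Σ1 = 6.
Right-hand side: Σt^2·v = 284, Σt·v = 20, Σv = -11.
So MᵀM·[a, b, c]ᵀ = Mᵀv: [[3124, 504, 88]; [504, 88, 18]; [88, 18, 6]]·[a, b, c]ᵀ = [284, 20, -11]ᵀ.
Solving the 3×3 system (Gaussian elimination) gives a = 908/1775, b = -1457/710, c = -5644/1775.

a = 0.512, b = -2.052, c = -3.180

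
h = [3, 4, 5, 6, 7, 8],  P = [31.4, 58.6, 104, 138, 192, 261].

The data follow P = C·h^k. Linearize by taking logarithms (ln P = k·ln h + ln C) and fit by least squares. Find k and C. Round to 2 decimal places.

Taking logs, ln P = k·ln h + ln C, so regress ln P on ln h.
AᵀA = [[17.0401, 9.9115]; [9.9115, 6]], rhs = [47.5350, 27.9112]ᵀ  (here Σln h = 9.9115, Σ(ln h)² = 17.0401, Σln P = 27.9112, Σln h·ln P = 47.5350).
Solving (det = 4.0036): k = 2.14034, ln C = 1.11622, so C = exp(1.11622) = 3.05329.

k = 2.14, C = 3.05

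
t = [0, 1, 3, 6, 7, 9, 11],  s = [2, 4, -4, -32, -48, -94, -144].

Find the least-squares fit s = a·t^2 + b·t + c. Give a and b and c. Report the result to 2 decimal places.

Entries of AᵀA: Σt^2·t^2 = 24981, Σt^2·t = 2647, Σt^2 = 297, Σt·t = 297, Σt = 37, Σ1 = 7.
And Σt^2·s = -28574, Σt·s = -2966, Σs = -316.
Inverting the 3×3 Gram matrix, [a, b, c]ᵀ = [-49929/33397, 7969/2569, 9028/4771]ᵀ.

a = -1.50, b = 3.10, c = 1.89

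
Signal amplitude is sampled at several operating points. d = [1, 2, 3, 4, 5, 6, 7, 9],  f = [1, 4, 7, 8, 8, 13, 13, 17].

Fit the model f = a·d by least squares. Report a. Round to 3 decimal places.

Sums needed: Σd·d = 221.
Moment sums: Σd·f = 424.
Normal equations: [[221]]·[a]ᵀ = [424]ᵀ.
Hence a = 424 / 221 ≈ 1.91855.

a = 1.919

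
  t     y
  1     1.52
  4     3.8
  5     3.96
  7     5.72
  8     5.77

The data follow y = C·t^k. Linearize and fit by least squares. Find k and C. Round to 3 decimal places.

Linearized form: ln y = k·ln t + ln C. From the 5 transformed points,
Σln t = 7.0211, Σ(ln t)² = 12.6227, Σln y = 6.6266, Σln t·ln y = 11.1039.
Normal system: [[12.6227, 7.0211]; [7.0211, 5]]·[k, ln C]ᵀ = [11.1039, 6.6266]ᵀ.
Slope k = (n·Σln t·ln y − Σln t·Σln y)/(n·Σ(ln t)² − (Σln t)²) = (5·11.1039 − 7.0211·6.6266)/13.8181 = 0.65085; ln C = (Σln y − k·Σln t)/n = 0.41139, so C = exp(0.41139) = 1.50891.

k = 0.651, C = 1.509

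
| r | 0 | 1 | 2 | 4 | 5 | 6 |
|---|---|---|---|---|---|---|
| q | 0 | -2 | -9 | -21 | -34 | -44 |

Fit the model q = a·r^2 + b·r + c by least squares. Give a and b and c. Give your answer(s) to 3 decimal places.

a = -0.867, b = -2.224, c = 0.194

Compute the Gram sums: Σr^2·r^2 = 2194, Σr^2·r = 414, Σr^2 = 82, Σr·r = 82, Σr = 18, Σ1 = 6.
For Xᵀq: Σr^2·q = -2808, Σr·q = -538, Σq = -110.
Solving the 3×3 system (Gaussian elimination) gives a = -85/98, b = -109/49, c = 19/98.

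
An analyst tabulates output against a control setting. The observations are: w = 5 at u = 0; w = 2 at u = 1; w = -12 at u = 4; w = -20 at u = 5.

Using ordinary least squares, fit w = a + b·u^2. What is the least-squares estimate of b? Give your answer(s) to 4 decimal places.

b = -0.9694

Entries of AᵀA: Σ1 = 4, Σu^2 = 42, Σu^2·u^2 = 882.
For Aᵀw: Σw = -25, Σu^2·w = -690.
So AᵀA·[a, b]ᵀ = Aᵀw: [[4, 42]; [42, 882]]·[a, b]ᵀ = [-25, -690]ᵀ.
Eliminating b: 882·(row 1) − 42·(row 2) gives 1764·a = 882·(-25) − 42·(-690) = 6930, so a = 55/14.
Then b = ((-690) − 42·(55/14))/882 = -95/98.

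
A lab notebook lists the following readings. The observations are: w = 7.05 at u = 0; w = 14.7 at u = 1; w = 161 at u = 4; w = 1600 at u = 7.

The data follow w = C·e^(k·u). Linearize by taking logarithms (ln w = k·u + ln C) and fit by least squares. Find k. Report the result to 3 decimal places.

k = 0.779

Linearized form: ln w = k·u + ln C. From the 4 transformed points,
Σu = 12.0000, Σ(u)² = 66.0000, Σln w = 17.1000, Σu·ln w = 74.6578.
Equations: 66.0000·k + 12.0000·ln C = 74.6578;  12.0000·k + 4·ln C = 17.1000.
Slope k = (n·Σu·ln w − Σu·Σln w)/(n·Σ(u)² − (Σu)²) = (4·74.6578 − 12.0000·17.1000)/120.0000 = 0.77859; ln C = (Σln w − k·Σu)/n = 1.93924.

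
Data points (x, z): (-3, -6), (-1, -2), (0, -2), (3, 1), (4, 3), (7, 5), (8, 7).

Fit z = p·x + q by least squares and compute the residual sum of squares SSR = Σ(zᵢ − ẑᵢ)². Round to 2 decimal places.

Setting ∂/∂p … = 0 gives: 148·p + 18·q = 126;  18·p + 7·q = 6.
(Σx·x = 148, Σx = 18, Σ1 = 7, Σx·z = 126, Σz = 6.)
Eliminating q: 7·(row 1) − 18·(row 2) gives 712·p = 7·126 − 18·6 = 774, so p = 387/356.
Then q = (6 − 18·(387/356))/7 = -345/178.
Residuals: -285/356, 365/356, -11/178, -115/356, 105/178, -239/356, 43/178; SSR = 473/178.

SSR = 2.66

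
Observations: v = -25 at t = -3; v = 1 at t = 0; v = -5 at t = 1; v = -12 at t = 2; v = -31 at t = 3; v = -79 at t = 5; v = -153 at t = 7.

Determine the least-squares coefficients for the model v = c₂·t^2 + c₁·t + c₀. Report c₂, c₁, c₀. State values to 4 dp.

With design matrix A, AᵀA = [[3205, 477, 97]; [477, 97, 15]; [97, 15, 7]] and Aᵀv = [-10029, -1513, -304]ᵀ.
Row-reducing yields c₂ = -508729/168882, c₁ = -44113/56294, c₀ = -85/12063.

c₂ = -3.0123, c₁ = -0.7836, c₀ = -0.0070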